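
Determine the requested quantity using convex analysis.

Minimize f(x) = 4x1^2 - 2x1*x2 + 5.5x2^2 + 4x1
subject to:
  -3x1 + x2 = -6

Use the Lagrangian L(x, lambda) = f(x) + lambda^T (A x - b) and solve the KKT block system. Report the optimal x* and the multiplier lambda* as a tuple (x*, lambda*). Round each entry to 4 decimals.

Form the Lagrangian:
  L(x, lambda) = (1/2) x^T Q x + c^T x + lambda^T (A x - b)
Stationarity (grad_x L = 0): Q x + c + A^T lambda = 0.
Primal feasibility: A x = b.

This gives the KKT block system:
  [ Q   A^T ] [ x     ]   [-c ]
  [ A    0  ] [ lambda ] = [ b ]

Solving the linear system:
  x*      = (1.9158, -0.2526)
  lambda* = (6.6105)
  f(x*)   = 23.6632

x* = (1.9158, -0.2526), lambda* = (6.6105)


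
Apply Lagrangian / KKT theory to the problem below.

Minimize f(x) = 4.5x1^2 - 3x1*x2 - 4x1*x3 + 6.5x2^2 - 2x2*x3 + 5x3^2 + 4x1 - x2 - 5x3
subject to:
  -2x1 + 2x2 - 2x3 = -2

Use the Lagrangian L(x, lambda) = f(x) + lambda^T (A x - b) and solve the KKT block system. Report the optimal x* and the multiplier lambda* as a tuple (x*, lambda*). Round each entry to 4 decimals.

Form the Lagrangian:
  L(x, lambda) = (1/2) x^T Q x + c^T x + lambda^T (A x - b)
Stationarity (grad_x L = 0): Q x + c + A^T lambda = 0.
Primal feasibility: A x = b.

This gives the KKT block system:
  [ Q   A^T ] [ x     ]   [-c ]
  [ A    0  ] [ lambda ] = [ b ]

Solving the linear system:
  x*      = (0.2257, 0.0729, 0.8472)
  lambda* = (1.2118)
  f(x*)   = -0.4913

x* = (0.2257, 0.0729, 0.8472), lambda* = (1.2118)


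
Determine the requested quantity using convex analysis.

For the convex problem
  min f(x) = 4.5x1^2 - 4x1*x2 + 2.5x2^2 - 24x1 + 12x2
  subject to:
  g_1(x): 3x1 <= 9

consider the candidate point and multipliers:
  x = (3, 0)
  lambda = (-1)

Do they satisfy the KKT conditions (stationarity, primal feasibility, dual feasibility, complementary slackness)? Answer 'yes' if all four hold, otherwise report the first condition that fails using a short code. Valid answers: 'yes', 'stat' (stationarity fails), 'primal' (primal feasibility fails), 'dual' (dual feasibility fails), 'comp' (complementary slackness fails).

Gradient of f: grad f(x) = Q x + c = (3, 0)
Constraint values g_i(x) = a_i^T x - b_i:
  g_1((3, 0)) = 0
Stationarity residual: grad f(x) + sum_i lambda_i a_i = (0, 0)
  -> stationarity OK
Primal feasibility (all g_i <= 0): OK
Dual feasibility (all lambda_i >= 0): FAILS
Complementary slackness (lambda_i * g_i(x) = 0 for all i): OK

Verdict: the first failing condition is dual_feasibility -> dual.

dual


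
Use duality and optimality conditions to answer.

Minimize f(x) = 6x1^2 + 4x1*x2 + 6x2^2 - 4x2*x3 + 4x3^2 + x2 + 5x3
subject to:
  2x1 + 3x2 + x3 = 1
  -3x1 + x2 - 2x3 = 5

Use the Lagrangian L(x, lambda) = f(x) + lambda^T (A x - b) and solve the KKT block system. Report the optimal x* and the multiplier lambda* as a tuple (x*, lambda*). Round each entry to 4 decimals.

Form the Lagrangian:
  L(x, lambda) = (1/2) x^T Q x + c^T x + lambda^T (A x - b)
Stationarity (grad_x L = 0): Q x + c + A^T lambda = 0.
Primal feasibility: A x = b.

This gives the KKT block system:
  [ Q   A^T ] [ x     ]   [-c ]
  [ A    0  ] [ lambda ] = [ b ]

Solving the linear system:
  x*      = (-0.8455, 1.1208, -0.6713)
  lambda* = (-3.236, -4.0449)
  f(x*)   = 10.6124

x* = (-0.8455, 1.1208, -0.6713), lambda* = (-3.236, -4.0449)


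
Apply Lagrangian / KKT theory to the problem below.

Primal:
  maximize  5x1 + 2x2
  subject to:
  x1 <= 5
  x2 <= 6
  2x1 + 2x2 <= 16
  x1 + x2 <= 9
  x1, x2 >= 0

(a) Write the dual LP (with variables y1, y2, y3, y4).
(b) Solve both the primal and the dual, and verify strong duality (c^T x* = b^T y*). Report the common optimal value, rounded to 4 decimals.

The standard primal-dual pair for 'max c^T x s.t. A x <= b, x >= 0' is:
  Dual:  min b^T y  s.t.  A^T y >= c,  y >= 0.

So the dual LP is:
  minimize  5y1 + 6y2 + 16y3 + 9y4
  subject to:
    y1 + 2y3 + y4 >= 5
    y2 + 2y3 + y4 >= 2
    y1, y2, y3, y4 >= 0

Solving the primal: x* = (5, 3).
  primal value c^T x* = 31.
Solving the dual: y* = (3, 0, 1, 0).
  dual value b^T y* = 31.
Strong duality: c^T x* = b^T y*. Confirmed.

31


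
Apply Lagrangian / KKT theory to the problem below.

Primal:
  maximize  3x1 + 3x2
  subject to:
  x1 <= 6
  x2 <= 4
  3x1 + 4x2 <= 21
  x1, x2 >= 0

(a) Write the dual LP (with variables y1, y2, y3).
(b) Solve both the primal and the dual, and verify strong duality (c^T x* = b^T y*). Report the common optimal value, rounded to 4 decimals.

The standard primal-dual pair for 'max c^T x s.t. A x <= b, x >= 0' is:
  Dual:  min b^T y  s.t.  A^T y >= c,  y >= 0.

So the dual LP is:
  minimize  6y1 + 4y2 + 21y3
  subject to:
    y1 + 3y3 >= 3
    y2 + 4y3 >= 3
    y1, y2, y3 >= 0

Solving the primal: x* = (6, 0.75).
  primal value c^T x* = 20.25.
Solving the dual: y* = (0.75, 0, 0.75).
  dual value b^T y* = 20.25.
Strong duality: c^T x* = b^T y*. Confirmed.

20.25


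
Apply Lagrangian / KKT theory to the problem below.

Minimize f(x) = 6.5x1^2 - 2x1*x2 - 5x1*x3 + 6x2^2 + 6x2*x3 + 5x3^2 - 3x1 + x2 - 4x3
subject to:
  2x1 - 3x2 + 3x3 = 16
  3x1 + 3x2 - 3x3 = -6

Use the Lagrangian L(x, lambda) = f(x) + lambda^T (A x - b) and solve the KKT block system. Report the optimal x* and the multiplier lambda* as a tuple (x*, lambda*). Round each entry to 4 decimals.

Form the Lagrangian:
  L(x, lambda) = (1/2) x^T Q x + c^T x + lambda^T (A x - b)
Stationarity (grad_x L = 0): Q x + c + A^T lambda = 0.
Primal feasibility: A x = b.

This gives the KKT block system:
  [ Q   A^T ] [ x     ]   [-c ]
  [ A    0  ] [ lambda ] = [ b ]

Solving the linear system:
  x*      = (2, -1.3824, 2.6176)
  lambda* = (-3.3118, -2.0176)
  f(x*)   = 11.5147

x* = (2, -1.3824, 2.6176), lambda* = (-3.3118, -2.0176)


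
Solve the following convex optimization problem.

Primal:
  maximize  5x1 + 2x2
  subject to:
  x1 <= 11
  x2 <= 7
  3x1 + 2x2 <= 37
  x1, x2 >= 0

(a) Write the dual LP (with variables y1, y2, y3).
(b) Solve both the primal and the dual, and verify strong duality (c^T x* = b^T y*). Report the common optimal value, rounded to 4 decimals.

The standard primal-dual pair for 'max c^T x s.t. A x <= b, x >= 0' is:
  Dual:  min b^T y  s.t.  A^T y >= c,  y >= 0.

So the dual LP is:
  minimize  11y1 + 7y2 + 37y3
  subject to:
    y1 + 3y3 >= 5
    y2 + 2y3 >= 2
    y1, y2, y3 >= 0

Solving the primal: x* = (11, 2).
  primal value c^T x* = 59.
Solving the dual: y* = (2, 0, 1).
  dual value b^T y* = 59.
Strong duality: c^T x* = b^T y*. Confirmed.

59


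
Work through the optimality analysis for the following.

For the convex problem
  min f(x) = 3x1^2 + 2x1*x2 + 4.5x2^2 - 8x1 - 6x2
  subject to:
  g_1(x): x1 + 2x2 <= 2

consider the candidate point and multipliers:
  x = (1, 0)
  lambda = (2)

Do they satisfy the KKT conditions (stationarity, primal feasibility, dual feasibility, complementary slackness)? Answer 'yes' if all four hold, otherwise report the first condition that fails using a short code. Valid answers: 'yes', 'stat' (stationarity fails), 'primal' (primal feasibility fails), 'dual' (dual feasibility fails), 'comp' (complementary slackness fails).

Gradient of f: grad f(x) = Q x + c = (-2, -4)
Constraint values g_i(x) = a_i^T x - b_i:
  g_1((1, 0)) = -1
Stationarity residual: grad f(x) + sum_i lambda_i a_i = (0, 0)
  -> stationarity OK
Primal feasibility (all g_i <= 0): OK
Dual feasibility (all lambda_i >= 0): OK
Complementary slackness (lambda_i * g_i(x) = 0 for all i): FAILS

Verdict: the first failing condition is complementary_slackness -> comp.

comp


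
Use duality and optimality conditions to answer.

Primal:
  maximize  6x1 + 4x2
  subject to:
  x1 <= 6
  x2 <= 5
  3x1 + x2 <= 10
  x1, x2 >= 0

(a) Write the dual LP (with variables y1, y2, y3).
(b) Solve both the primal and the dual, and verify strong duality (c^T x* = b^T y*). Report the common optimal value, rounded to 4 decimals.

The standard primal-dual pair for 'max c^T x s.t. A x <= b, x >= 0' is:
  Dual:  min b^T y  s.t.  A^T y >= c,  y >= 0.

So the dual LP is:
  minimize  6y1 + 5y2 + 10y3
  subject to:
    y1 + 3y3 >= 6
    y2 + y3 >= 4
    y1, y2, y3 >= 0

Solving the primal: x* = (1.6667, 5).
  primal value c^T x* = 30.
Solving the dual: y* = (0, 2, 2).
  dual value b^T y* = 30.
Strong duality: c^T x* = b^T y*. Confirmed.

30


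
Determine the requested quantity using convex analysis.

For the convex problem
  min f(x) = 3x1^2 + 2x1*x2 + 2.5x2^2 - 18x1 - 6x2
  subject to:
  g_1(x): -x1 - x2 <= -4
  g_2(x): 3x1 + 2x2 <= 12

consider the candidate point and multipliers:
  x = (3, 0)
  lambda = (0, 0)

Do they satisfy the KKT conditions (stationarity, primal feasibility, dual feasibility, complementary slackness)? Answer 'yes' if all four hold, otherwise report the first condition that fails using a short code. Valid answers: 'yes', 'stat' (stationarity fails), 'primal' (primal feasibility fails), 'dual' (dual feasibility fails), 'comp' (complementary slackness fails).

Gradient of f: grad f(x) = Q x + c = (0, 0)
Constraint values g_i(x) = a_i^T x - b_i:
  g_1((3, 0)) = 1
  g_2((3, 0)) = -3
Stationarity residual: grad f(x) + sum_i lambda_i a_i = (0, 0)
  -> stationarity OK
Primal feasibility (all g_i <= 0): FAILS
Dual feasibility (all lambda_i >= 0): OK
Complementary slackness (lambda_i * g_i(x) = 0 for all i): OK

Verdict: the first failing condition is primal_feasibility -> primal.

primal


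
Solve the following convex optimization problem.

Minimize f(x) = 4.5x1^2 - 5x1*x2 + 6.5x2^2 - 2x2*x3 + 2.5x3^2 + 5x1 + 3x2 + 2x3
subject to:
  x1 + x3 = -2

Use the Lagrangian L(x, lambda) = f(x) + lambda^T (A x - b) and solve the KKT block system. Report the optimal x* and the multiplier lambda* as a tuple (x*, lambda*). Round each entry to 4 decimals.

Form the Lagrangian:
  L(x, lambda) = (1/2) x^T Q x + c^T x + lambda^T (A x - b)
Stationarity (grad_x L = 0): Q x + c + A^T lambda = 0.
Primal feasibility: A x = b.

This gives the KKT block system:
  [ Q   A^T ] [ x     ]   [-c ]
  [ A    0  ] [ lambda ] = [ b ]

Solving the linear system:
  x*      = (-1.0983, -0.7919, -0.9017)
  lambda* = (0.9249)
  f(x*)   = -3.9104

x* = (-1.0983, -0.7919, -0.9017), lambda* = (0.9249)


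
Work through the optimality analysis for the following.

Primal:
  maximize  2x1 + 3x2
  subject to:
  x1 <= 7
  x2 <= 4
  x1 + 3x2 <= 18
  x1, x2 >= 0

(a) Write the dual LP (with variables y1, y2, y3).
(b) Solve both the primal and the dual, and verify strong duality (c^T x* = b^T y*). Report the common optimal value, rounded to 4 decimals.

The standard primal-dual pair for 'max c^T x s.t. A x <= b, x >= 0' is:
  Dual:  min b^T y  s.t.  A^T y >= c,  y >= 0.

So the dual LP is:
  minimize  7y1 + 4y2 + 18y3
  subject to:
    y1 + y3 >= 2
    y2 + 3y3 >= 3
    y1, y2, y3 >= 0

Solving the primal: x* = (7, 3.6667).
  primal value c^T x* = 25.
Solving the dual: y* = (1, 0, 1).
  dual value b^T y* = 25.
Strong duality: c^T x* = b^T y*. Confirmed.

25


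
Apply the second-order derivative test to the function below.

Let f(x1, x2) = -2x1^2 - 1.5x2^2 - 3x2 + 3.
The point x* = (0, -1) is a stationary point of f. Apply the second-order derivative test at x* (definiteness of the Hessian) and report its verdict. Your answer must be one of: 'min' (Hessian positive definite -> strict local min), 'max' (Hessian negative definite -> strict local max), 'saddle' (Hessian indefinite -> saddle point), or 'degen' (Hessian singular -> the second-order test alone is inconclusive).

Compute the Hessian H = grad^2 f:
  H = [[-4, 0], [0, -3]]
Verify stationarity: grad f(x*) = H x* + g = (0, 0).
Eigenvalues of H: -4, -3.
Both eigenvalues < 0, so H is negative definite -> x* is a strict local max.

max


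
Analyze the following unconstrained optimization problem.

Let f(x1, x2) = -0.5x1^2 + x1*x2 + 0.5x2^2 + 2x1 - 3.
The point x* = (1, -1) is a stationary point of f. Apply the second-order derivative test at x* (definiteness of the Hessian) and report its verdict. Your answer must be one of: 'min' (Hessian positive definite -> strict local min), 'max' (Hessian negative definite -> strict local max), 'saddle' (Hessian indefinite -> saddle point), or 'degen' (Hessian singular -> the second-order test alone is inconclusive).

Compute the Hessian H = grad^2 f:
  H = [[-1, 1], [1, 1]]
Verify stationarity: grad f(x*) = H x* + g = (0, 0).
Eigenvalues of H: -1.4142, 1.4142.
Eigenvalues have mixed signs, so H is indefinite -> x* is a saddle point.

saddle


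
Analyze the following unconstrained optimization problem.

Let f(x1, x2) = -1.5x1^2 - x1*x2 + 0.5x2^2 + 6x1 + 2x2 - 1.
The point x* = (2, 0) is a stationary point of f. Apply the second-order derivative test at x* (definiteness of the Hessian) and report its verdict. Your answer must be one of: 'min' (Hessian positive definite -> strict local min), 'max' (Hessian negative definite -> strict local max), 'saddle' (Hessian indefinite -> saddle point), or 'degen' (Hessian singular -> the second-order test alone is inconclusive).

Compute the Hessian H = grad^2 f:
  H = [[-3, -1], [-1, 1]]
Verify stationarity: grad f(x*) = H x* + g = (0, 0).
Eigenvalues of H: -3.2361, 1.2361.
Eigenvalues have mixed signs, so H is indefinite -> x* is a saddle point.

saddle


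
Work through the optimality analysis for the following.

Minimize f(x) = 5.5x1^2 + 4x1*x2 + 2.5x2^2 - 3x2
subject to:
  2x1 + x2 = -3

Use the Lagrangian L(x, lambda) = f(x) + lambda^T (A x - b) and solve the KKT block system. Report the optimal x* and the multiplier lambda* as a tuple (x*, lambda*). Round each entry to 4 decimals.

Form the Lagrangian:
  L(x, lambda) = (1/2) x^T Q x + c^T x + lambda^T (A x - b)
Stationarity (grad_x L = 0): Q x + c + A^T lambda = 0.
Primal feasibility: A x = b.

This gives the KKT block system:
  [ Q   A^T ] [ x     ]   [-c ]
  [ A    0  ] [ lambda ] = [ b ]

Solving the linear system:
  x*      = (-1.6, 0.2)
  lambda* = (8.4)
  f(x*)   = 12.3

x* = (-1.6, 0.2), lambda* = (8.4)


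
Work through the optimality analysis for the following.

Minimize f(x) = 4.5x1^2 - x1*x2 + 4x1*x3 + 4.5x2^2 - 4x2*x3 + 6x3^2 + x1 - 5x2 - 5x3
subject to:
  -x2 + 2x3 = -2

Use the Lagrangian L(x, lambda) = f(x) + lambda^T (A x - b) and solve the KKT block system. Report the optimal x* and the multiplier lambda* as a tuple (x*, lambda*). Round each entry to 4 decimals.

Form the Lagrangian:
  L(x, lambda) = (1/2) x^T Q x + c^T x + lambda^T (A x - b)
Stationarity (grad_x L = 0): Q x + c + A^T lambda = 0.
Primal feasibility: A x = b.

This gives the KKT block system:
  [ Q   A^T ] [ x     ]   [-c ]
  [ A    0  ] [ lambda ] = [ b ]

Solving the linear system:
  x*      = (0.2042, 1.162, -0.419)
  lambda* = (6.9296)
  f(x*)   = 5.1743

x* = (0.2042, 1.162, -0.419), lambda* = (6.9296)


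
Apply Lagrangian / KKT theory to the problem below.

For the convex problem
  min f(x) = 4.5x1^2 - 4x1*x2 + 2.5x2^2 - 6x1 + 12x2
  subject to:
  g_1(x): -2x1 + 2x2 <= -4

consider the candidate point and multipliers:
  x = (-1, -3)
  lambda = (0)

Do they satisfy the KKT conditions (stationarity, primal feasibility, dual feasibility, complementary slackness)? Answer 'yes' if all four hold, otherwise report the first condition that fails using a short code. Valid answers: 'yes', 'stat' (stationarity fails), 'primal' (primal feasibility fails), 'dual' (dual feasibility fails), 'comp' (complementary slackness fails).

Gradient of f: grad f(x) = Q x + c = (-3, 1)
Constraint values g_i(x) = a_i^T x - b_i:
  g_1((-1, -3)) = 0
Stationarity residual: grad f(x) + sum_i lambda_i a_i = (-3, 1)
  -> stationarity FAILS
Primal feasibility (all g_i <= 0): OK
Dual feasibility (all lambda_i >= 0): OK
Complementary slackness (lambda_i * g_i(x) = 0 for all i): OK

Verdict: the first failing condition is stationarity -> stat.

stat


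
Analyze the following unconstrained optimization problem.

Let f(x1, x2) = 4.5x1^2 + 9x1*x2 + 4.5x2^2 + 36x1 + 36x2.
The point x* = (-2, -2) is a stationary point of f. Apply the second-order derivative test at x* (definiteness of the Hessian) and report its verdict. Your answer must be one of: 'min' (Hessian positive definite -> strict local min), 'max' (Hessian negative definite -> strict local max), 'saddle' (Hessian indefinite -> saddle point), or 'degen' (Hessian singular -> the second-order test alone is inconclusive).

Compute the Hessian H = grad^2 f:
  H = [[9, 9], [9, 9]]
Verify stationarity: grad f(x*) = H x* + g = (0, 0).
Eigenvalues of H: 0, 18.
H has a zero eigenvalue (singular; positive semidefinite but not definite), so H is neither positive definite, negative definite, nor indefinite. The second-order test alone is inconclusive -> degen.
(Indeed, f is constant along the null direction of H through x*, so x* is not a strict local extremum.)

degen


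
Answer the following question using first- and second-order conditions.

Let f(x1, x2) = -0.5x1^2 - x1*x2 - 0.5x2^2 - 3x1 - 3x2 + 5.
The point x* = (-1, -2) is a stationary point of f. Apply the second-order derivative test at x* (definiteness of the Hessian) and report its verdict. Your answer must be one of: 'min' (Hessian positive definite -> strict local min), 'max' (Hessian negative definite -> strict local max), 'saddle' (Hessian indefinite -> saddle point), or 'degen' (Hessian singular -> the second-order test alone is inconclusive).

Compute the Hessian H = grad^2 f:
  H = [[-1, -1], [-1, -1]]
Verify stationarity: grad f(x*) = H x* + g = (0, 0).
Eigenvalues of H: -2, 0.
H has a zero eigenvalue (singular; negative semidefinite but not definite), so H is neither positive definite, negative definite, nor indefinite. The second-order test alone is inconclusive -> degen.
(Indeed, f is constant along the null direction of H through x*, so x* is not a strict local extremum.)

degen


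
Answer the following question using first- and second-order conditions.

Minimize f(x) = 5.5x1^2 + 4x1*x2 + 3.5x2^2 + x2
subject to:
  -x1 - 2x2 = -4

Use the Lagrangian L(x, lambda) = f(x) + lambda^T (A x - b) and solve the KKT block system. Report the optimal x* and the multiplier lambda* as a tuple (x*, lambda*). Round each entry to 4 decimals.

Form the Lagrangian:
  L(x, lambda) = (1/2) x^T Q x + c^T x + lambda^T (A x - b)
Stationarity (grad_x L = 0): Q x + c + A^T lambda = 0.
Primal feasibility: A x = b.

This gives the KKT block system:
  [ Q   A^T ] [ x     ]   [-c ]
  [ A    0  ] [ lambda ] = [ b ]

Solving the linear system:
  x*      = (-0.0571, 2.0286)
  lambda* = (7.4857)
  f(x*)   = 15.9857

x* = (-0.0571, 2.0286), lambda* = (7.4857)


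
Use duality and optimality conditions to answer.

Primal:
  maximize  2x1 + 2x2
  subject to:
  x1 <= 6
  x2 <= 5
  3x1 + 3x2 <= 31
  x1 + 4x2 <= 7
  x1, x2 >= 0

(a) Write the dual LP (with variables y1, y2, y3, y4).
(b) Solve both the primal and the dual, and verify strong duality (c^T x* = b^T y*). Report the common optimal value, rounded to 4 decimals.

The standard primal-dual pair for 'max c^T x s.t. A x <= b, x >= 0' is:
  Dual:  min b^T y  s.t.  A^T y >= c,  y >= 0.

So the dual LP is:
  minimize  6y1 + 5y2 + 31y3 + 7y4
  subject to:
    y1 + 3y3 + y4 >= 2
    y2 + 3y3 + 4y4 >= 2
    y1, y2, y3, y4 >= 0

Solving the primal: x* = (6, 0.25).
  primal value c^T x* = 12.5.
Solving the dual: y* = (1.5, 0, 0, 0.5).
  dual value b^T y* = 12.5.
Strong duality: c^T x* = b^T y*. Confirmed.

12.5


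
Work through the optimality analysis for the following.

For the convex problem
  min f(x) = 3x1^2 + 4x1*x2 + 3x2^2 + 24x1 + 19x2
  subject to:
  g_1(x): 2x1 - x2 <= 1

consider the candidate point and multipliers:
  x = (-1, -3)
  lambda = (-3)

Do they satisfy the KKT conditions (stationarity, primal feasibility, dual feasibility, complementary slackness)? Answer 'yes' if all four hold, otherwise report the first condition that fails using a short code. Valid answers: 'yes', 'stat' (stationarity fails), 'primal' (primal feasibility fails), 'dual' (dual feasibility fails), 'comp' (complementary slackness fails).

Gradient of f: grad f(x) = Q x + c = (6, -3)
Constraint values g_i(x) = a_i^T x - b_i:
  g_1((-1, -3)) = 0
Stationarity residual: grad f(x) + sum_i lambda_i a_i = (0, 0)
  -> stationarity OK
Primal feasibility (all g_i <= 0): OK
Dual feasibility (all lambda_i >= 0): FAILS
Complementary slackness (lambda_i * g_i(x) = 0 for all i): OK

Verdict: the first failing condition is dual_feasibility -> dual.

dual


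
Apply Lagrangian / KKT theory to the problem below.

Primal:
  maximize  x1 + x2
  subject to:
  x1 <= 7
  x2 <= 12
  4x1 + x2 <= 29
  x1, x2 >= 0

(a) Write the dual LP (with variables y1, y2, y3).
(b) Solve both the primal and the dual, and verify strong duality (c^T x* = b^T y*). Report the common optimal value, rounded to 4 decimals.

The standard primal-dual pair for 'max c^T x s.t. A x <= b, x >= 0' is:
  Dual:  min b^T y  s.t.  A^T y >= c,  y >= 0.

So the dual LP is:
  minimize  7y1 + 12y2 + 29y3
  subject to:
    y1 + 4y3 >= 1
    y2 + y3 >= 1
    y1, y2, y3 >= 0

Solving the primal: x* = (4.25, 12).
  primal value c^T x* = 16.25.
Solving the dual: y* = (0, 0.75, 0.25).
  dual value b^T y* = 16.25.
Strong duality: c^T x* = b^T y*. Confirmed.

16.25


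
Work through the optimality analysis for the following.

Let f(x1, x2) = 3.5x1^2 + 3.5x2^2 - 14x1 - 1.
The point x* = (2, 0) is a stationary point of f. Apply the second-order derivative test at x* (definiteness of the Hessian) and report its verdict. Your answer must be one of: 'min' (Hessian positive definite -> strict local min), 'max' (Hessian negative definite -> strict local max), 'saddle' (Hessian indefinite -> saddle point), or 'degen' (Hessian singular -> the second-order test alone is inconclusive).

Compute the Hessian H = grad^2 f:
  H = [[7, 0], [0, 7]]
Verify stationarity: grad f(x*) = H x* + g = (0, 0).
Eigenvalues of H: 7, 7.
Both eigenvalues > 0, so H is positive definite -> x* is a strict local min.

min


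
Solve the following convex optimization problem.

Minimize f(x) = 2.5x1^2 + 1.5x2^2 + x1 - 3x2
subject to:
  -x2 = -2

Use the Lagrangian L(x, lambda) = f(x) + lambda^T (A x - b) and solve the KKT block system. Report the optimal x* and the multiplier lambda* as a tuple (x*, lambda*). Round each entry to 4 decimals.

Form the Lagrangian:
  L(x, lambda) = (1/2) x^T Q x + c^T x + lambda^T (A x - b)
Stationarity (grad_x L = 0): Q x + c + A^T lambda = 0.
Primal feasibility: A x = b.

This gives the KKT block system:
  [ Q   A^T ] [ x     ]   [-c ]
  [ A    0  ] [ lambda ] = [ b ]

Solving the linear system:
  x*      = (-0.2, 2)
  lambda* = (3)
  f(x*)   = -0.1

x* = (-0.2, 2), lambda* = (3)


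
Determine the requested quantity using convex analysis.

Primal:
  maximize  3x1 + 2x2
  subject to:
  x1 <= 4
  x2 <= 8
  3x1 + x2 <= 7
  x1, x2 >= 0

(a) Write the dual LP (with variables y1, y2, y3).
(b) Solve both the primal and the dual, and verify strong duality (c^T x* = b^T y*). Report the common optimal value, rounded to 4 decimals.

The standard primal-dual pair for 'max c^T x s.t. A x <= b, x >= 0' is:
  Dual:  min b^T y  s.t.  A^T y >= c,  y >= 0.

So the dual LP is:
  minimize  4y1 + 8y2 + 7y3
  subject to:
    y1 + 3y3 >= 3
    y2 + y3 >= 2
    y1, y2, y3 >= 0

Solving the primal: x* = (0, 7).
  primal value c^T x* = 14.
Solving the dual: y* = (0, 0, 2).
  dual value b^T y* = 14.
Strong duality: c^T x* = b^T y*. Confirmed.

14


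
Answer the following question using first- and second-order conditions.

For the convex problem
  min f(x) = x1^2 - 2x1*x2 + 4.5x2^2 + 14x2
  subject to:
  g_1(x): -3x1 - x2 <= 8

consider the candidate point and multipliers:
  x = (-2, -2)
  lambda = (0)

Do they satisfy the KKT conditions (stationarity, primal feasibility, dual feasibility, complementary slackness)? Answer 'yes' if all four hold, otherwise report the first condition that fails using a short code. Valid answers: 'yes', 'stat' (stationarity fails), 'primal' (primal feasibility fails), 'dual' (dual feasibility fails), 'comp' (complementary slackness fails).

Gradient of f: grad f(x) = Q x + c = (0, 0)
Constraint values g_i(x) = a_i^T x - b_i:
  g_1((-2, -2)) = 0
Stationarity residual: grad f(x) + sum_i lambda_i a_i = (0, 0)
  -> stationarity OK
Primal feasibility (all g_i <= 0): OK
Dual feasibility (all lambda_i >= 0): OK
Complementary slackness (lambda_i * g_i(x) = 0 for all i): OK

Verdict: yes, KKT holds.

yes


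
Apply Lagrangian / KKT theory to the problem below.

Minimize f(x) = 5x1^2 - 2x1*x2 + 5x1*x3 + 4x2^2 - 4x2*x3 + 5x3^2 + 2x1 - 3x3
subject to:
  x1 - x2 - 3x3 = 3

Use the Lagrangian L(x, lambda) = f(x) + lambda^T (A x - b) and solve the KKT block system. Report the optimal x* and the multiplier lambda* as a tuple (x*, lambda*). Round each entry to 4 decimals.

Form the Lagrangian:
  L(x, lambda) = (1/2) x^T Q x + c^T x + lambda^T (A x - b)
Stationarity (grad_x L = 0): Q x + c + A^T lambda = 0.
Primal feasibility: A x = b.

This gives the KKT block system:
  [ Q   A^T ] [ x     ]   [-c ]
  [ A    0  ] [ lambda ] = [ b ]

Solving the linear system:
  x*      = (0.2669, -0.569, -0.7213)
  lambda* = (-2.2008)
  f(x*)   = 4.6502

x* = (0.2669, -0.569, -0.7213), lambda* = (-2.2008)


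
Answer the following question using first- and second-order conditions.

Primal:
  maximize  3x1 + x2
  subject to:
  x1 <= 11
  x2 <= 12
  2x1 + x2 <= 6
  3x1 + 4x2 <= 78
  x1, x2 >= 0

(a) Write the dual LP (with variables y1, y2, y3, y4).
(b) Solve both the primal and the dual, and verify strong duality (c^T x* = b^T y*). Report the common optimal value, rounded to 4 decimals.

The standard primal-dual pair for 'max c^T x s.t. A x <= b, x >= 0' is:
  Dual:  min b^T y  s.t.  A^T y >= c,  y >= 0.

So the dual LP is:
  minimize  11y1 + 12y2 + 6y3 + 78y4
  subject to:
    y1 + 2y3 + 3y4 >= 3
    y2 + y3 + 4y4 >= 1
    y1, y2, y3, y4 >= 0

Solving the primal: x* = (3, 0).
  primal value c^T x* = 9.
Solving the dual: y* = (0, 0, 1.5, 0).
  dual value b^T y* = 9.
Strong duality: c^T x* = b^T y*. Confirmed.

9


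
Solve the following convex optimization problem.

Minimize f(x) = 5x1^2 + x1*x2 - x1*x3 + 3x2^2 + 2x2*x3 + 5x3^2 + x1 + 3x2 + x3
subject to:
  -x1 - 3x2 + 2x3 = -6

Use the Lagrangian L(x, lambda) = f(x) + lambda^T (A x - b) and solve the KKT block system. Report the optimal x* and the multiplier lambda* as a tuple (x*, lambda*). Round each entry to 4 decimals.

Form the Lagrangian:
  L(x, lambda) = (1/2) x^T Q x + c^T x + lambda^T (A x - b)
Stationarity (grad_x L = 0): Q x + c + A^T lambda = 0.
Primal feasibility: A x = b.

This gives the KKT block system:
  [ Q   A^T ] [ x     ]   [-c ]
  [ A    0  ] [ lambda ] = [ b ]

Solving the linear system:
  x*      = (-0.0293, 1.3546, -0.9827)
  lambda* = (3.0443)
  f(x*)   = 10.6589

x* = (-0.0293, 1.3546, -0.9827), lambda* = (3.0443)


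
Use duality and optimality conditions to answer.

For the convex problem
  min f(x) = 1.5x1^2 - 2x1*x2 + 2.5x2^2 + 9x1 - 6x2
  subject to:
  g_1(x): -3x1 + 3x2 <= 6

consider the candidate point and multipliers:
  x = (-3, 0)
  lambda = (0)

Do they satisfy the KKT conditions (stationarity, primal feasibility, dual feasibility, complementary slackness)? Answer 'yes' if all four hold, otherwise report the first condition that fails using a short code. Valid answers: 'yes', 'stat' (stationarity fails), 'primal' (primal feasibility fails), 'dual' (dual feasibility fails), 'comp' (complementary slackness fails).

Gradient of f: grad f(x) = Q x + c = (0, 0)
Constraint values g_i(x) = a_i^T x - b_i:
  g_1((-3, 0)) = 3
Stationarity residual: grad f(x) + sum_i lambda_i a_i = (0, 0)
  -> stationarity OK
Primal feasibility (all g_i <= 0): FAILS
Dual feasibility (all lambda_i >= 0): OK
Complementary slackness (lambda_i * g_i(x) = 0 for all i): OK

Verdict: the first failing condition is primal_feasibility -> primal.

primal


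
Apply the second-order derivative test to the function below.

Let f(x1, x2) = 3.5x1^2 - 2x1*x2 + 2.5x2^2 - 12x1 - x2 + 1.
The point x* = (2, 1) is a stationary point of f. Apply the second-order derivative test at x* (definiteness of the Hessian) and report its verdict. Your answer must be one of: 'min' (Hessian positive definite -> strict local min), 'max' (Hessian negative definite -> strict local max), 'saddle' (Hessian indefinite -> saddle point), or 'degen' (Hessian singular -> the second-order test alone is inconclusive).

Compute the Hessian H = grad^2 f:
  H = [[7, -2], [-2, 5]]
Verify stationarity: grad f(x*) = H x* + g = (0, 0).
Eigenvalues of H: 3.7639, 8.2361.
Both eigenvalues > 0, so H is positive definite -> x* is a strict local min.

min


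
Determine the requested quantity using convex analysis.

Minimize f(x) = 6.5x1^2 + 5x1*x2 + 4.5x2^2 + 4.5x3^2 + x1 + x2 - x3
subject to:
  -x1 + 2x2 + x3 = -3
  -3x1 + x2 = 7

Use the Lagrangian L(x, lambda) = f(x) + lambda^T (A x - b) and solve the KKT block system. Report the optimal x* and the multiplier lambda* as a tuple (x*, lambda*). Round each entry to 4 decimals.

Form the Lagrangian:
  L(x, lambda) = (1/2) x^T Q x + c^T x + lambda^T (A x - b)
Stationarity (grad_x L = 0): Q x + c + A^T lambda = 0.
Primal feasibility: A x = b.

This gives the KKT block system:
  [ Q   A^T ] [ x     ]   [-c ]
  [ A    0  ] [ lambda ] = [ b ]

Solving the linear system:
  x*      = (-2.8596, -1.5788, -2.702)
  lambda* = (25.3181, -23.1289)
  f(x*)   = 118.0602

x* = (-2.8596, -1.5788, -2.702), lambda* = (25.3181, -23.1289)


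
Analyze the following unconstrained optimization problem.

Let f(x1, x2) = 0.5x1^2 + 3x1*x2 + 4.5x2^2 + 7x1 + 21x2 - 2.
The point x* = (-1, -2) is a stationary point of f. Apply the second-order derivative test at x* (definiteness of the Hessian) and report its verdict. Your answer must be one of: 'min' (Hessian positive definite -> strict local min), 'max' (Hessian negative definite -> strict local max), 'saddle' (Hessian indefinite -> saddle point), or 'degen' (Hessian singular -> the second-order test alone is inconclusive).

Compute the Hessian H = grad^2 f:
  H = [[1, 3], [3, 9]]
Verify stationarity: grad f(x*) = H x* + g = (0, 0).
Eigenvalues of H: 0, 10.
H has a zero eigenvalue (singular; positive semidefinite but not definite), so H is neither positive definite, negative definite, nor indefinite. The second-order test alone is inconclusive -> degen.
(Indeed, f is constant along the null direction of H through x*, so x* is not a strict local extremum.)

degen


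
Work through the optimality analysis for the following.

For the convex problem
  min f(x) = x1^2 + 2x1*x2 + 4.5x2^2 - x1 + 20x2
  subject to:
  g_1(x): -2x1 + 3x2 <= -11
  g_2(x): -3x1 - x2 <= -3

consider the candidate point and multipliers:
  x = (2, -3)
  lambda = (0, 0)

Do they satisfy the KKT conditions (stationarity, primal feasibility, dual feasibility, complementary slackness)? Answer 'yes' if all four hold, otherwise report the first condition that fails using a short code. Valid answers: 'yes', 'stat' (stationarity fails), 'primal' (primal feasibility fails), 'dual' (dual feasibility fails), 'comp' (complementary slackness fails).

Gradient of f: grad f(x) = Q x + c = (-3, -3)
Constraint values g_i(x) = a_i^T x - b_i:
  g_1((2, -3)) = -2
  g_2((2, -3)) = 0
Stationarity residual: grad f(x) + sum_i lambda_i a_i = (-3, -3)
  -> stationarity FAILS
Primal feasibility (all g_i <= 0): OK
Dual feasibility (all lambda_i >= 0): OK
Complementary slackness (lambda_i * g_i(x) = 0 for all i): OK

Verdict: the first failing condition is stationarity -> stat.

stat


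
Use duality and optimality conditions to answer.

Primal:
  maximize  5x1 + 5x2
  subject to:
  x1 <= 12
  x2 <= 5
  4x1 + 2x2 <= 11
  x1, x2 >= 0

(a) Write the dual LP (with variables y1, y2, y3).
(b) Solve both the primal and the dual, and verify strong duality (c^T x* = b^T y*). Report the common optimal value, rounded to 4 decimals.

The standard primal-dual pair for 'max c^T x s.t. A x <= b, x >= 0' is:
  Dual:  min b^T y  s.t.  A^T y >= c,  y >= 0.

So the dual LP is:
  minimize  12y1 + 5y2 + 11y3
  subject to:
    y1 + 4y3 >= 5
    y2 + 2y3 >= 5
    y1, y2, y3 >= 0

Solving the primal: x* = (0.25, 5).
  primal value c^T x* = 26.25.
Solving the dual: y* = (0, 2.5, 1.25).
  dual value b^T y* = 26.25.
Strong duality: c^T x* = b^T y*. Confirmed.

26.25


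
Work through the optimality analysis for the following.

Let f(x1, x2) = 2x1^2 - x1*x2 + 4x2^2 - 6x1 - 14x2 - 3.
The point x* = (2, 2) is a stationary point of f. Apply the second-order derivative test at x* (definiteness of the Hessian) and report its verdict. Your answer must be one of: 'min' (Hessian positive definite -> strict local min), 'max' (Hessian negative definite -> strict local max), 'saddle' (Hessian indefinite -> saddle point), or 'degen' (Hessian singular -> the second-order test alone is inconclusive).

Compute the Hessian H = grad^2 f:
  H = [[4, -1], [-1, 8]]
Verify stationarity: grad f(x*) = H x* + g = (0, 0).
Eigenvalues of H: 3.7639, 8.2361.
Both eigenvalues > 0, so H is positive definite -> x* is a strict local min.

min


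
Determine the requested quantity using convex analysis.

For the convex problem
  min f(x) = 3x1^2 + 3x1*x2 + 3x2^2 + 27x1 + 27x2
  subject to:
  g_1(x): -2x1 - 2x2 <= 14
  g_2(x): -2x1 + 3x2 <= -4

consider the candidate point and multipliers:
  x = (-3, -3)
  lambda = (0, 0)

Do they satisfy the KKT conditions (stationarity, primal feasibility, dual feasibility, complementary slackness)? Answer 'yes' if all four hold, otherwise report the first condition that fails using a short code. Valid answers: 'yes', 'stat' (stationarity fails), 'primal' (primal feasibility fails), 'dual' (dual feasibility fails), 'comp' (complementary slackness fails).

Gradient of f: grad f(x) = Q x + c = (0, 0)
Constraint values g_i(x) = a_i^T x - b_i:
  g_1((-3, -3)) = -2
  g_2((-3, -3)) = 1
Stationarity residual: grad f(x) + sum_i lambda_i a_i = (0, 0)
  -> stationarity OK
Primal feasibility (all g_i <= 0): FAILS
Dual feasibility (all lambda_i >= 0): OK
Complementary slackness (lambda_i * g_i(x) = 0 for all i): OK

Verdict: the first failing condition is primal_feasibility -> primal.

primal


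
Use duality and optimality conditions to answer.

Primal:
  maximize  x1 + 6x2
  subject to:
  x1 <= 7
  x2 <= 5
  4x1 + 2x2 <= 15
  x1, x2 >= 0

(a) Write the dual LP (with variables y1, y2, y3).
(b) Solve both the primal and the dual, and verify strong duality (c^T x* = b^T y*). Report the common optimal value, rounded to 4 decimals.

The standard primal-dual pair for 'max c^T x s.t. A x <= b, x >= 0' is:
  Dual:  min b^T y  s.t.  A^T y >= c,  y >= 0.

So the dual LP is:
  minimize  7y1 + 5y2 + 15y3
  subject to:
    y1 + 4y3 >= 1
    y2 + 2y3 >= 6
    y1, y2, y3 >= 0

Solving the primal: x* = (1.25, 5).
  primal value c^T x* = 31.25.
Solving the dual: y* = (0, 5.5, 0.25).
  dual value b^T y* = 31.25.
Strong duality: c^T x* = b^T y*. Confirmed.

31.25


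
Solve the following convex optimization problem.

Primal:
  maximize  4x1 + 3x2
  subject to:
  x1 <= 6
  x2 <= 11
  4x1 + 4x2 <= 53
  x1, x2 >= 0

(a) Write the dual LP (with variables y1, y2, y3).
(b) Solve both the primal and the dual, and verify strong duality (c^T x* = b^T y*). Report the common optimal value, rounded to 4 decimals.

The standard primal-dual pair for 'max c^T x s.t. A x <= b, x >= 0' is:
  Dual:  min b^T y  s.t.  A^T y >= c,  y >= 0.

So the dual LP is:
  minimize  6y1 + 11y2 + 53y3
  subject to:
    y1 + 4y3 >= 4
    y2 + 4y3 >= 3
    y1, y2, y3 >= 0

Solving the primal: x* = (6, 7.25).
  primal value c^T x* = 45.75.
Solving the dual: y* = (1, 0, 0.75).
  dual value b^T y* = 45.75.
Strong duality: c^T x* = b^T y*. Confirmed.

45.75


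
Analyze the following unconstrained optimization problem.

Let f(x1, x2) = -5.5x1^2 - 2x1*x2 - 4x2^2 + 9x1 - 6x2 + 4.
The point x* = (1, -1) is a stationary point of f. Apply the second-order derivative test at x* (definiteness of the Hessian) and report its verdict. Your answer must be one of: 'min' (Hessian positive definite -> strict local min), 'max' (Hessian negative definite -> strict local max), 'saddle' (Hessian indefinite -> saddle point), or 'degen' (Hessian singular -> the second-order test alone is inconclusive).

Compute the Hessian H = grad^2 f:
  H = [[-11, -2], [-2, -8]]
Verify stationarity: grad f(x*) = H x* + g = (0, 0).
Eigenvalues of H: -12, -7.
Both eigenvalues < 0, so H is negative definite -> x* is a strict local max.

max


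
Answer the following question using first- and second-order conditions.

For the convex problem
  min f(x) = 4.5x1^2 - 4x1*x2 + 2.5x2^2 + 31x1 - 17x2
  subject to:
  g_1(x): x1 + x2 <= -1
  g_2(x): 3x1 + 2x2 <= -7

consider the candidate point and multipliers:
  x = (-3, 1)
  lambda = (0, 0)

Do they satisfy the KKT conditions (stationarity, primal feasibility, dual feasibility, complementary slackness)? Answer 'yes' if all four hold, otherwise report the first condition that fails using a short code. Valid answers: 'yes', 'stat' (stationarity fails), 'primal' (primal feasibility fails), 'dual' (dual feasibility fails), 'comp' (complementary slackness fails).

Gradient of f: grad f(x) = Q x + c = (0, 0)
Constraint values g_i(x) = a_i^T x - b_i:
  g_1((-3, 1)) = -1
  g_2((-3, 1)) = 0
Stationarity residual: grad f(x) + sum_i lambda_i a_i = (0, 0)
  -> stationarity OK
Primal feasibility (all g_i <= 0): OK
Dual feasibility (all lambda_i >= 0): OK
Complementary slackness (lambda_i * g_i(x) = 0 for all i): OK

Verdict: yes, KKT holds.

yes


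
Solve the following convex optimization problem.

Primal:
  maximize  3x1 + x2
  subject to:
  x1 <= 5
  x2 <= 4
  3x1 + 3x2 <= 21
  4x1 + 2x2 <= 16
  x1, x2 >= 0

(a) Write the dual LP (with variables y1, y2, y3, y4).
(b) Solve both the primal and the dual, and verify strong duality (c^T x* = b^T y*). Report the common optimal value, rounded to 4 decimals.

The standard primal-dual pair for 'max c^T x s.t. A x <= b, x >= 0' is:
  Dual:  min b^T y  s.t.  A^T y >= c,  y >= 0.

So the dual LP is:
  minimize  5y1 + 4y2 + 21y3 + 16y4
  subject to:
    y1 + 3y3 + 4y4 >= 3
    y2 + 3y3 + 2y4 >= 1
    y1, y2, y3, y4 >= 0

Solving the primal: x* = (4, 0).
  primal value c^T x* = 12.
Solving the dual: y* = (0, 0, 0, 0.75).
  dual value b^T y* = 12.
Strong duality: c^T x* = b^T y*. Confirmed.

12


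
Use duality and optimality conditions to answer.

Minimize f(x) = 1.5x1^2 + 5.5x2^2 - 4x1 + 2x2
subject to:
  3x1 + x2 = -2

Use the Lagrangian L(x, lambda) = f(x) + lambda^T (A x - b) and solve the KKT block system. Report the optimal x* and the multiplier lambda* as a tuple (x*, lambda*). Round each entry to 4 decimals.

Form the Lagrangian:
  L(x, lambda) = (1/2) x^T Q x + c^T x + lambda^T (A x - b)
Stationarity (grad_x L = 0): Q x + c + A^T lambda = 0.
Primal feasibility: A x = b.

This gives the KKT block system:
  [ Q   A^T ] [ x     ]   [-c ]
  [ A    0  ] [ lambda ] = [ b ]

Solving the linear system:
  x*      = (-0.549, -0.3529)
  lambda* = (1.8824)
  f(x*)   = 2.6275

x* = (-0.549, -0.3529), lambda* = (1.8824)


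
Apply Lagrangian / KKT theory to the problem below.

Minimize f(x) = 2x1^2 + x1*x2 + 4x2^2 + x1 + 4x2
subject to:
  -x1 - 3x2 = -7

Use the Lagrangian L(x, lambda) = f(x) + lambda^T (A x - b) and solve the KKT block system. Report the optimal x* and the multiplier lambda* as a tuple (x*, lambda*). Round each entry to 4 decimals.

Form the Lagrangian:
  L(x, lambda) = (1/2) x^T Q x + c^T x + lambda^T (A x - b)
Stationarity (grad_x L = 0): Q x + c + A^T lambda = 0.
Primal feasibility: A x = b.

This gives the KKT block system:
  [ Q   A^T ] [ x     ]   [-c ]
  [ A    0  ] [ lambda ] = [ b ]

Solving the linear system:
  x*      = (1, 2)
  lambda* = (7)
  f(x*)   = 29

x* = (1, 2), lambda* = (7)


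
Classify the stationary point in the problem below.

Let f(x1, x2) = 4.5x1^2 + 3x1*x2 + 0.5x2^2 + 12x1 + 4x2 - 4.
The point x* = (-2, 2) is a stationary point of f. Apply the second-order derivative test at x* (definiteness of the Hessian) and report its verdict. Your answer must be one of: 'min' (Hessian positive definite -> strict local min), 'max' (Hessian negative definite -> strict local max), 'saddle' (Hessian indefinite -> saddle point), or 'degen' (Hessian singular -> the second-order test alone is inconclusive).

Compute the Hessian H = grad^2 f:
  H = [[9, 3], [3, 1]]
Verify stationarity: grad f(x*) = H x* + g = (0, 0).
Eigenvalues of H: 0, 10.
H has a zero eigenvalue (singular; positive semidefinite but not definite), so H is neither positive definite, negative definite, nor indefinite. The second-order test alone is inconclusive -> degen.
(Indeed, f is constant along the null direction of H through x*, so x* is not a strict local extremum.)

degen
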